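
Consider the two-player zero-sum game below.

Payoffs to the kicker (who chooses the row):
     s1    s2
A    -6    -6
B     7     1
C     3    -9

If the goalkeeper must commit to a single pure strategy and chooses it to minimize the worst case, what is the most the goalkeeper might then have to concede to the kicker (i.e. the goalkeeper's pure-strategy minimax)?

1

The worst case (largest entry) in each column is s1: 7, s2: 1.
The best (smallest) of these is 1.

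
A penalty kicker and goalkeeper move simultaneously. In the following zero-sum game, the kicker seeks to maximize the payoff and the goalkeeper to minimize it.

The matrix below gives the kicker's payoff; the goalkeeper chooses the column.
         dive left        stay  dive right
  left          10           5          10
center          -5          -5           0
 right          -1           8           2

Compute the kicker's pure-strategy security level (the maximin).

5

The worst-case payoff for each row is left: 5, center: -5, right: -1.
The best of these is 5.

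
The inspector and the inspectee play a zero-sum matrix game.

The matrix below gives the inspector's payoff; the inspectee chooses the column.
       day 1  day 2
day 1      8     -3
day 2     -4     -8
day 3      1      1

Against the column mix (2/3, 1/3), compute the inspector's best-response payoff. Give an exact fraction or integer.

day 1: (8)·(2/3) + (-3)·(1/3) = 13/3.
day 2: (-4)·(2/3) + (-8)·(1/3) = -16/3.
day 3: (1)·(2/3) + (1)·(1/3) = 1.
The best pure response is day 1 with expected payoff 13/3.

13/3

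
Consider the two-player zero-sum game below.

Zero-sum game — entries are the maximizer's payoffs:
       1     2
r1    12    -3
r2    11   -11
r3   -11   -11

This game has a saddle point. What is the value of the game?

Row minima: -3, -11, -11 → the maximizer's maximin is -3.
Column maxima: 12, -3 → the minimizer's minimax is -3.
They coincide at (r1, 2), so the value is -3.

-3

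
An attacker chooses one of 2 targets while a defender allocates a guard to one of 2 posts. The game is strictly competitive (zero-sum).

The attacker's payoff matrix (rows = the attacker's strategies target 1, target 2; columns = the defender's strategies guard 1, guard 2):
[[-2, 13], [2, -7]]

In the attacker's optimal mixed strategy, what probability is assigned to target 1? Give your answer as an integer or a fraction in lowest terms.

Row minima are -2 and -7, so the attacker's maximin is -2; column maxima are 2 and 13, so the defender's minimax is 2. These differ, so the equilibrium is in mixed strategies.
Let the attacker play target 1 with probability p. The defender is indifferent when −2p + 2(1−p) = 13p − 7(1−p), giving p = 3/8.

3/8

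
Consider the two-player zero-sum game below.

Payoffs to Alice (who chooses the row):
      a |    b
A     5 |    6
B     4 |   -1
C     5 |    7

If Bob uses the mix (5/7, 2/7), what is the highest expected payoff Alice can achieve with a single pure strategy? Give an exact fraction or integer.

39/7

A: (5)·(5/7) + (6)·(2/7) = 37/7.
B: (4)·(5/7) + (-1)·(2/7) = 18/7.
C: (5)·(5/7) + (7)·(2/7) = 39/7.
The best pure response is C with expected payoff 39/7.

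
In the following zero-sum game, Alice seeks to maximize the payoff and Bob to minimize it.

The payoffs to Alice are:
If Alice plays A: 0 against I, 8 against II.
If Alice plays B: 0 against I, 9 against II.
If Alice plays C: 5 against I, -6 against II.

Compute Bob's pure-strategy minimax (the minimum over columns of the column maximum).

5

The worst case (largest entry) in each column is I: 5, II: 9.
The best (smallest) of these is 5.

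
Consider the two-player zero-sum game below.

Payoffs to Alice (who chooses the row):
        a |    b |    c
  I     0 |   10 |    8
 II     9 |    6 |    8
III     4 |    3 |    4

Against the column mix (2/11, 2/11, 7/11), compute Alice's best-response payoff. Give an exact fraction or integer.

I: (0)·(2/11) + (10)·(2/11) + (8)·(7/11) = 76/11.
II: (9)·(2/11) + (6)·(2/11) + (8)·(7/11) = 86/11.
III: (4)·(2/11) + (3)·(2/11) + (4)·(7/11) = 42/11.
The best pure response is II with expected payoff 86/11.

86/11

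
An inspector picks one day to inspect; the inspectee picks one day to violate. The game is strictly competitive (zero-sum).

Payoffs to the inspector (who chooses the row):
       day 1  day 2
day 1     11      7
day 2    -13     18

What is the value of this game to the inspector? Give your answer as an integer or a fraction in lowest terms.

Row minima are 7 and -13, so the inspector's maximin is 7; column maxima are 11 and 18, so the inspectee's minimax is 11. These differ, so the equilibrium is in mixed strategies.
Let the inspector play day 1 with probability p. The inspectee is indifferent when 11p − 13(1−p) = 7p + 18(1−p), giving p = 31/35.
Let the inspectee play day 1 with probability q. The inspector is indifferent when 11q + 7(1−q) = −13q + 18(1−q), giving q = 11/35.
The value is 11·(11/35) + (7)·(24/35) = 289/35.

289/35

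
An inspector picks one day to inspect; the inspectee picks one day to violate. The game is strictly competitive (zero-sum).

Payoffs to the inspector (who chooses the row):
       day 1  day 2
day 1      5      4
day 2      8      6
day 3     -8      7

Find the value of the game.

104/17

Row day 1 is strictly dominated by row day 2, so the inspector never plays it.
The remaining 2×2 game on (day 2, day 3) × (day 1, day 2) has no saddle point. Let the inspector play day 2 with probability p; indifference gives 8p − 8(1−p) = 6p + 7(1−p), so p = 15/17.
Similarly the inspectee's optimal q on day 1 is 1/17, and the value is 8·(1/17) + (6)·(16/17) = 104/17.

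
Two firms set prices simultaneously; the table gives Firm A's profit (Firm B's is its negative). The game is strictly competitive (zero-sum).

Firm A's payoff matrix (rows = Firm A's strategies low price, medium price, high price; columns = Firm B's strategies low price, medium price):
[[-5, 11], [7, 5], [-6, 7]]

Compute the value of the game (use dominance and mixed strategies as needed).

Row high price is strictly dominated by row low price, so Firm A never plays it.
The remaining 2×2 game on (low price, medium price) × (low price, medium price) has no saddle point. Let Firm A play low price with probability p; indifference gives −5p + 7(1−p) = 11p + 5(1−p), so p = 1/9.
Similarly Firm B's optimal q on low price is 1/3, and the value is -5·(1/3) + (11)·(2/3) = 17/3.

17/3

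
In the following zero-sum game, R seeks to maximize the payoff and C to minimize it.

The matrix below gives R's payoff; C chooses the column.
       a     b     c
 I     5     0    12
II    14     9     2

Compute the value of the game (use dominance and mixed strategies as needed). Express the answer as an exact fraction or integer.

Column a is strictly dominated by b for C (it gives R more in every row).
The remaining 2×2 game on (I, II) × (b, c) has no saddle point. Let R play I with probability p; indifference gives 9(1−p) = 12p + 2(1−p), so p = 7/19.
Similarly C's optimal q on b is 10/19, and the value is 0·(10/19) + (12)·(9/19) = 108/19.

108/19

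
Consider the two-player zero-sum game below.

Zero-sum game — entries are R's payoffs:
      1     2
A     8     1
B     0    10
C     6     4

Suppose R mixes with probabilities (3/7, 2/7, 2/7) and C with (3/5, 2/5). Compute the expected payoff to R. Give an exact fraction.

34/7

Against (3/5, 2/5), each row's expected payoff is A: 26/5; B: 4; C: 26/5.
Taking the (3/7, 2/7, 2/7)-weighted average: (3/7)·(26/5) + (2/7)·(4) + (2/7)·(26/5) = 34/7.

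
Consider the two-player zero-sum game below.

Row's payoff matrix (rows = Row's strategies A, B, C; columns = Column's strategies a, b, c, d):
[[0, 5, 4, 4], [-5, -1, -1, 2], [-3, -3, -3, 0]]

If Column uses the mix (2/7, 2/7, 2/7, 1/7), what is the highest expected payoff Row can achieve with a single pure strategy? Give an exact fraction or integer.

A: (0)·(2/7) + (5)·(2/7) + (4)·(2/7) + (4)·(1/7) = 22/7.
B: (-5)·(2/7) + (-1)·(2/7) + (-1)·(2/7) + (2)·(1/7) = -12/7.
C: (-3)·(2/7) + (-3)·(2/7) + (-3)·(2/7) + (0)·(1/7) = -18/7.
The best pure response is A with expected payoff 22/7.

22/7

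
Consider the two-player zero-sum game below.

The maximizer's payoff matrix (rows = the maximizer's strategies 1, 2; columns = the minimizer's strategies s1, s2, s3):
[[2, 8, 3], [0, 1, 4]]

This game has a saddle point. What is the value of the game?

2

Row minima: 2, 0 → the maximizer's maximin is 2.
Column maxima: 2, 8, 4 → the minimizer's minimax is 2.
They coincide at (1, s1), so the value is 2.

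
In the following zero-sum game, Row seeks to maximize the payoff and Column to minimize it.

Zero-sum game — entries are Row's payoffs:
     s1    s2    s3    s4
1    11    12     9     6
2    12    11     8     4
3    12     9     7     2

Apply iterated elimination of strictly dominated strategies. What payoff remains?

6

Column s3 is strictly dominated by s4 for Column (6<9, 4<8, 2<7); eliminate s3.
Column s1 is strictly dominated by s4 for Column (6<11, 4<12, 2<12); eliminate s1.
Column s2 is strictly dominated by s4 for Column (6<12, 4<11, 2<9); eliminate s2.
Row 2 is strictly dominated by row 1 (6>4); eliminate 2.
Row 3 is strictly dominated by row 1 (6>2); eliminate 3.
Only (1, s4) remains, with payoff 6.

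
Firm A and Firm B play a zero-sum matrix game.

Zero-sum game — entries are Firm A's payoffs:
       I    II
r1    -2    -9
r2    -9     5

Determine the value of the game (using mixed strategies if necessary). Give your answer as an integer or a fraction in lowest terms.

-13/3

Row minima are -9 and -9, so Firm A's maximin is -9; column maxima are -2 and 5, so Firm B's minimax is -2. These differ, so the equilibrium is in mixed strategies.
Let Firm A play r1 with probability p. Firm B is indifferent when −2p − 9(1−p) = −9p + 5(1−p), giving p = 2/3.
Let Firm B play I with probability q. Firm A is indifferent when −2q − 9(1−q) = −9q + 5(1−q), giving q = 2/3.
The value is -2·(2/3) + (-9)·(1/3) = -13/3.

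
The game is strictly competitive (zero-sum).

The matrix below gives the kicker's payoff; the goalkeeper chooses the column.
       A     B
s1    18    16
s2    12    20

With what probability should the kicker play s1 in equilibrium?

4/5

Row minima are 16 and 12, so the kicker's maximin is 16; column maxima are 18 and 20, so the goalkeeper's minimax is 18. These differ, so the equilibrium is in mixed strategies.
Let the kicker play s1 with probability p. The goalkeeper is indifferent when 18p + 12(1−p) = 16p + 20(1−p), giving p = 4/5.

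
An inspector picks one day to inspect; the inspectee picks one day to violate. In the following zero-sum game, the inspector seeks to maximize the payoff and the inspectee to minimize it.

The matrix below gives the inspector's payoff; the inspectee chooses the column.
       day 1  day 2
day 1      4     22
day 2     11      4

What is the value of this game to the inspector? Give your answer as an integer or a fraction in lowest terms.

Row minima are 4 and 4, so the inspector's maximin is 4; column maxima are 11 and 22, so the inspectee's minimax is 11. These differ, so the equilibrium is in mixed strategies.
Let the inspector play day 1 with probability p. The inspectee is indifferent when 4p + 11(1−p) = 22p + 4(1−p), giving p = 7/25.
Let the inspectee play day 1 with probability q. The inspector is indifferent when 4q + 22(1−q) = 11q + 4(1−q), giving q = 18/25.
The value is 4·(18/25) + (22)·(7/25) = 226/25.

226/25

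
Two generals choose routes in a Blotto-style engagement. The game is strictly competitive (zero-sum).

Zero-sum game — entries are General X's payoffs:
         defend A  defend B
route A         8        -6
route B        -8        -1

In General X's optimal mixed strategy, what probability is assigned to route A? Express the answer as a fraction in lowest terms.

Row minima are -6 and -8, so General X's maximin is -6; column maxima are 8 and -1, so General Y's minimax is -1. These differ, so the equilibrium is in mixed strategies.
Let General X play route A with probability p. General Y is indifferent when 8p − 8(1−p) = −6p − (1−p), giving p = 1/3.

1/3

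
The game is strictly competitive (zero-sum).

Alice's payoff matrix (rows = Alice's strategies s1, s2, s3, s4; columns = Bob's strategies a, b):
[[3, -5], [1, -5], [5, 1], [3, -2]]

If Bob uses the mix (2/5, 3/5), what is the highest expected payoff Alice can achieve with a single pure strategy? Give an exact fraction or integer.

13/5

s1: (3)·(2/5) + (-5)·(3/5) = -9/5.
s2: (1)·(2/5) + (-5)·(3/5) = -13/5.
s3: (5)·(2/5) + (1)·(3/5) = 13/5.
s4: (3)·(2/5) + (-2)·(3/5) = 0.
The best pure response is s3 with expected payoff 13/5.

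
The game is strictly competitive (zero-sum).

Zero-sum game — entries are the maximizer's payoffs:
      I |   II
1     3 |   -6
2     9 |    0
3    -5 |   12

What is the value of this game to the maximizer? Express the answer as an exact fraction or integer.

Row 1 is strictly dominated by row 2, so the maximizer never plays it.
The remaining 2×2 game on (2, 3) × (I, II) has no saddle point. Let the maximizer play 2 with probability p; indifference gives 9p − 5(1−p) = 12(1−p), so p = 17/26.
Similarly the minimizer's optimal q on I is 6/13, and the value is 9·(6/13) + (0)·(7/13) = 54/13.

54/13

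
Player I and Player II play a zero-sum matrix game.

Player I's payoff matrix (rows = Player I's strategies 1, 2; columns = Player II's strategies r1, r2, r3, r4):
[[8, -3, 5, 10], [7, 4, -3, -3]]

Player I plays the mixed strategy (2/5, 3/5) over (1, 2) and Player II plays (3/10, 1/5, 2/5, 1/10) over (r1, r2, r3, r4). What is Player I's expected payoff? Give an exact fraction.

Against (3/10, 1/5, 2/5, 1/10), each row's expected payoff is 1: 24/5; 2: 7/5.
Taking the (2/5, 3/5)-weighted average: (2/5)·(24/5) + (3/5)·(7/5) = 69/25.

69/25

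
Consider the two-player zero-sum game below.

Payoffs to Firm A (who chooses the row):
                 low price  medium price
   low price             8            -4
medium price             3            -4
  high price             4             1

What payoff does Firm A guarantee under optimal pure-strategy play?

Row minima: -4, -4, 1 → Firm A's maximin is 1.
Column maxima: 8, 1 → Firm B's minimax is 1.
They coincide at (high price, medium price), so the value is 1.

1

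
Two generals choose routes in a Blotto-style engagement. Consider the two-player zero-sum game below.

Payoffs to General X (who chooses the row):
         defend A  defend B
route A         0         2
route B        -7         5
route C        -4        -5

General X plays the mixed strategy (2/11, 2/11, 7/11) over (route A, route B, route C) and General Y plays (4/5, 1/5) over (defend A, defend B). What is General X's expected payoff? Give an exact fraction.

-189/55

Against (4/5, 1/5), each row's expected payoff is route A: 2/5; route B: -23/5; route C: -21/5.
Taking the (2/11, 2/11, 7/11)-weighted average: (2/11)·(2/5) + (2/11)·(-23/5) + (7/11)·(-21/5) = -189/55.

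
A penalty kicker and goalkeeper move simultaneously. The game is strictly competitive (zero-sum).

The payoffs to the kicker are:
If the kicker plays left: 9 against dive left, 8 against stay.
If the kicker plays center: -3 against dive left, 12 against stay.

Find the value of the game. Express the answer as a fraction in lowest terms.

33/4

Row minima are 8 and -3, so the kicker's maximin is 8; column maxima are 9 and 12, so the goalkeeper's minimax is 9. These differ, so the equilibrium is in mixed strategies.
Let the kicker play left with probability p. The goalkeeper is indifferent when 9p − 3(1−p) = 8p + 12(1−p), giving p = 15/16.
Let the goalkeeper play dive left with probability q. The kicker is indifferent when 9q + 8(1−q) = −3q + 12(1−q), giving q = 1/4.
The value is 9·(1/4) + (8)·(3/4) = 33/4.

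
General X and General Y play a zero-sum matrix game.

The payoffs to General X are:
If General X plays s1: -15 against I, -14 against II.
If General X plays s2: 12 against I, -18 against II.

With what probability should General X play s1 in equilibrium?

Row minima are -15 and -18, so General X's maximin is -15; column maxima are 12 and -14, so General Y's minimax is -14. These differ, so the equilibrium is in mixed strategies.
Let General X play s1 with probability p. General Y is indifferent when −15p + 12(1−p) = −14p − 18(1−p), giving p = 30/31.

30/31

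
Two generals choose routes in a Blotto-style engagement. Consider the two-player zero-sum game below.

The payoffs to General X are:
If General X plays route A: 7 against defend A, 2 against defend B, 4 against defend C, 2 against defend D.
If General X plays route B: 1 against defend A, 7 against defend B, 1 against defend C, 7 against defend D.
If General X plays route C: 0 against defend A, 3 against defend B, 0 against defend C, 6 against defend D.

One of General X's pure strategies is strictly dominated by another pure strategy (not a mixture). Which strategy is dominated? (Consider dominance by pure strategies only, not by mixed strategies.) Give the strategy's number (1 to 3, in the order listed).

Compare route C with route B: 1 > 0, 7 > 3, 1 > 0, 7 > 6.
So route B strictly dominates route C for General X; route C is strictly dominated.

3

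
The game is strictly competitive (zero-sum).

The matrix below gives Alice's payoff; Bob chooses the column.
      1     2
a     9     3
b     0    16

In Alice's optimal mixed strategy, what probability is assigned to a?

Row minima are 3 and 0, so Alice's maximin is 3; column maxima are 9 and 16, so Bob's minimax is 9. These differ, so the equilibrium is in mixed strategies.
Let Alice play a with probability p. Bob is indifferent when 9p = 3p + 16(1−p), giving p = 8/11.

8/11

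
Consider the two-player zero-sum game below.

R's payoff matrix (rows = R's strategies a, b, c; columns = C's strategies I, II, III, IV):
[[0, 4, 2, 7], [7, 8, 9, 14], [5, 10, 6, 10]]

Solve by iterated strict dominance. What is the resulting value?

Row a is strictly dominated by row b (7>0, 8>4, 9>2, 14>7); eliminate a.
Column III is strictly dominated by I for C (7<9, 5<6); eliminate III.
Column IV is strictly dominated by I for C (7<14, 5<10); eliminate IV.
Column II is strictly dominated by I for C (7<8, 5<10); eliminate II.
Row c is strictly dominated by row b (7>5); eliminate c.
Only (b, I) remains, with payoff 7.

7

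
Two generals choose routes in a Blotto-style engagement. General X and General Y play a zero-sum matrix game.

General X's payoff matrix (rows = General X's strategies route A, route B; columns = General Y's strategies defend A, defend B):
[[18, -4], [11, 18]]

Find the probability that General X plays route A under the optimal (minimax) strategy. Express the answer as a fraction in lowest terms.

Row minima are -4 and 11, so General X's maximin is 11; column maxima are 18 and 18, so General Y's minimax is 18. These differ, so the equilibrium is in mixed strategies.
Let General X play route A with probability p. General Y is indifferent when 18p + 11(1−p) = −4p + 18(1−p), giving p = 7/29.

7/29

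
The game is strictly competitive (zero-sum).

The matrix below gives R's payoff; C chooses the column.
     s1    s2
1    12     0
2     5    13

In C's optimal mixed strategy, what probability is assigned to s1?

13/20

Row minima are 0 and 5, so R's maximin is 5; column maxima are 12 and 13, so C's minimax is 12. These differ, so the equilibrium is in mixed strategies.
Let C play s1 with probability q. R is indifferent when 12q = 5q + 13(1−q), giving q = 13/20.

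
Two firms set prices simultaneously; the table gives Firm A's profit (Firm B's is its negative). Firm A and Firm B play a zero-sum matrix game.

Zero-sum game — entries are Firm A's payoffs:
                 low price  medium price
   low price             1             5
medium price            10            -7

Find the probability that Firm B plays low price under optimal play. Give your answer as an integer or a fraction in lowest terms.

4/7

Row minima are 1 and -7, so Firm A's maximin is 1; column maxima are 10 and 5, so Firm B's minimax is 5. These differ, so the equilibrium is in mixed strategies.
Let Firm B play low price with probability q. Firm A is indifferent when q + 5(1−q) = 10q − 7(1−q), giving q = 4/7.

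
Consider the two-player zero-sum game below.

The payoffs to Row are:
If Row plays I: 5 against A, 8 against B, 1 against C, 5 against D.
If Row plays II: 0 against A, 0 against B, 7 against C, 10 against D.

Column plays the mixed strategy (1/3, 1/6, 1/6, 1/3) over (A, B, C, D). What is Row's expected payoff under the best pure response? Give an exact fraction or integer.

I: (5)·(1/3) + (8)·(1/6) + (1)·(1/6) + (5)·(1/3) = 29/6.
II: (0)·(1/3) + (0)·(1/6) + (7)·(1/6) + (10)·(1/3) = 9/2.
The best pure response is I with expected payoff 29/6.

29/6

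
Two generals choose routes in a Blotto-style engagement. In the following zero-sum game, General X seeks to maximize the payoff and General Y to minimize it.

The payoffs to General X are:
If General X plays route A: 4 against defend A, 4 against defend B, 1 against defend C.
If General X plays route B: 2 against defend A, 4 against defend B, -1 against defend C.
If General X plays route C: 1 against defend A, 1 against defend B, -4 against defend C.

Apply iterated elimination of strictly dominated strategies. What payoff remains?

Column defend B is strictly dominated by defend C for General Y (1<4, -1<4, -4<1); eliminate defend B.
Column defend A is strictly dominated by defend C for General Y (1<4, -1<2, -4<1); eliminate defend A.
Row route B is strictly dominated by row route A (1>-1); eliminate route B.
Row route C is strictly dominated by row route A (1>-4); eliminate route C.
Only (route A, defend C) remains, with payoff 1.

1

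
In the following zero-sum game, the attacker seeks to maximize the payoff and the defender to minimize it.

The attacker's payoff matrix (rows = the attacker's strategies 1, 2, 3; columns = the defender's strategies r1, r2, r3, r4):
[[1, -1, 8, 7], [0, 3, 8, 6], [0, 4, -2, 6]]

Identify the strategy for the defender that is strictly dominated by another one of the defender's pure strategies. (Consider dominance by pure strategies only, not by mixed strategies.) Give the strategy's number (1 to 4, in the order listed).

4

The defender prefers columns that give the attacker less. Compare r4 with r1: 1 < 7, 0 < 6, 0 < 6.
So r1 strictly dominates r4 for the defender; r4 is strictly dominated.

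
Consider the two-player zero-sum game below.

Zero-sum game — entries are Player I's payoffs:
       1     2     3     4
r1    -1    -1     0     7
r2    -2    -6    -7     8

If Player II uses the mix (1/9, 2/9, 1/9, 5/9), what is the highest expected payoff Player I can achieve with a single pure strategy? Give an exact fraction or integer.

r1: (-1)·(1/9) + (-1)·(2/9) + (0)·(1/9) + (7)·(5/9) = 32/9.
r2: (-2)·(1/9) + (-6)·(2/9) + (-7)·(1/9) + (8)·(5/9) = 19/9.
The best pure response is r1 with expected payoff 32/9.

32/9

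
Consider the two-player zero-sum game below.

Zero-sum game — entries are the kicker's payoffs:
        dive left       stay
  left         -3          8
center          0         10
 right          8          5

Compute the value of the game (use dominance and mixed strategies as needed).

Row left is strictly dominated by row center, so the kicker never plays it.
The remaining 2×2 game on (center, right) × (dive left, stay) has no saddle point. Let the kicker play center with probability p; indifference gives 8(1−p) = 10p + 5(1−p), so p = 3/13.
Similarly the goalkeeper's optimal q on dive left is 5/13, and the value is 0·(5/13) + (10)·(8/13) = 80/13.

80/13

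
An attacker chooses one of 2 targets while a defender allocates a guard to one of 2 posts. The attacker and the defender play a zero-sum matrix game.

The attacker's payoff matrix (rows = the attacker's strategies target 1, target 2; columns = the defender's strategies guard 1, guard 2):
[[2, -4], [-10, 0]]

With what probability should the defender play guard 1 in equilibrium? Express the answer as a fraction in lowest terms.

1/4

Row minima are -4 and -10, so the attacker's maximin is -4; column maxima are 2 and 0, so the defender's minimax is 0. These differ, so the equilibrium is in mixed strategies.
Let the defender play guard 1 with probability q. The attacker is indifferent when 2q − 4(1−q) = −10q, giving q = 1/4.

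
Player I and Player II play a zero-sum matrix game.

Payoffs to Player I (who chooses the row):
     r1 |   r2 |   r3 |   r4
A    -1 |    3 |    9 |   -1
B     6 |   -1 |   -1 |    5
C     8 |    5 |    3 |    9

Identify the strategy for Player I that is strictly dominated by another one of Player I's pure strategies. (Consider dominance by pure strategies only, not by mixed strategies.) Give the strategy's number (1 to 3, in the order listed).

2

Compare B with C: 8 > 6, 5 > -1, 3 > -1, 9 > 5.
So C strictly dominates B for Player I; B is strictly dominated.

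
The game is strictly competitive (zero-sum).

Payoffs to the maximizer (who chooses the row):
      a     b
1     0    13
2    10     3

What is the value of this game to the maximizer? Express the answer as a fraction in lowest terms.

13/2

Row minima are 0 and 3, so the maximizer's maximin is 3; column maxima are 10 and 13, so the minimizer's minimax is 10. These differ, so the equilibrium is in mixed strategies.
Let the maximizer play 1 with probability p. The minimizer is indifferent when 10(1−p) = 13p + 3(1−p), giving p = 7/20.
Let the minimizer play a with probability q. The maximizer is indifferent when 13(1−q) = 10q + 3(1−q), giving q = 1/2.
The value is 0·(1/2) + (13)·(1/2) = 13/2.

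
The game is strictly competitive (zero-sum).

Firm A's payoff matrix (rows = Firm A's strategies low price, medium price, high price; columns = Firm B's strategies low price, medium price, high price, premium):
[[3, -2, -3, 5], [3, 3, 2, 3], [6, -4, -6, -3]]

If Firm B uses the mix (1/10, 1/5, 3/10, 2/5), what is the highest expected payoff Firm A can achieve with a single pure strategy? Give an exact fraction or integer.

27/10

low price: (3)·(1/10) + (-2)·(1/5) + (-3)·(3/10) + (5)·(2/5) = 1.
medium price: (3)·(1/10) + (3)·(1/5) + (2)·(3/10) + (3)·(2/5) = 27/10.
high price: (6)·(1/10) + (-4)·(1/5) + (-6)·(3/10) + (-3)·(2/5) = -16/5.
The best pure response is medium price with expected payoff 27/10.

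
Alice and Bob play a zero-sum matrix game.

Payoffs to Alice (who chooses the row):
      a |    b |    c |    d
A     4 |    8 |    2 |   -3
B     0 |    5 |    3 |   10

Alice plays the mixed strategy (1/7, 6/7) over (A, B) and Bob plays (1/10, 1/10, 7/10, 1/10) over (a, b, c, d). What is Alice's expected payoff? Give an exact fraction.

Against (1/10, 1/10, 7/10, 1/10), each row's expected payoff is A: 23/10; B: 18/5.
Taking the (1/7, 6/7)-weighted average: (1/7)·(23/10) + (6/7)·(18/5) = 239/70.

239/70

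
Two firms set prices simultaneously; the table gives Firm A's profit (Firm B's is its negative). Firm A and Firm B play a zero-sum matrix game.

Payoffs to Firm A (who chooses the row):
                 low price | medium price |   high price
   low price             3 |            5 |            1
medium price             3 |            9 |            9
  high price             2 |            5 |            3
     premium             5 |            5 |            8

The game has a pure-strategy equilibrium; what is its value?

Row minima: 1, 3, 2, 5 → Firm A's maximin is 5.
Column maxima: 5, 9, 9 → Firm B's minimax is 5.
They coincide at (premium, low price), so the value is 5.

5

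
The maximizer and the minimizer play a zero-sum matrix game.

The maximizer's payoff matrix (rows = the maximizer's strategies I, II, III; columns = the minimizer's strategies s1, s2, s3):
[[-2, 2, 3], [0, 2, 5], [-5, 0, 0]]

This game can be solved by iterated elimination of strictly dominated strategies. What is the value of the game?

Column s3 is strictly dominated by s1 for the minimizer (-2<3, 0<5, -5<0); eliminate s3.
Row III is strictly dominated by row I (-2>-5, 2>0); eliminate III.
Column s2 is strictly dominated by s1 for the minimizer (-2<2, 0<2); eliminate s2.
Row I is strictly dominated by row II (0>-2); eliminate I.
Only (II, s1) remains, with payoff 0.

0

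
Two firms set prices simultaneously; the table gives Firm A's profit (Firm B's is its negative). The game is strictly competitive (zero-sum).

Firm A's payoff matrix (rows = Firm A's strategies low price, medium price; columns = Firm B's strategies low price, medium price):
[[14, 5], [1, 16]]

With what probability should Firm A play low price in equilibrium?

Row minima are 5 and 1, so Firm A's maximin is 5; column maxima are 14 and 16, so Firm B's minimax is 14. These differ, so the equilibrium is in mixed strategies.
Let Firm A play low price with probability p. Firm B is indifferent when 14p + (1−p) = 5p + 16(1−p), giving p = 5/8.

5/8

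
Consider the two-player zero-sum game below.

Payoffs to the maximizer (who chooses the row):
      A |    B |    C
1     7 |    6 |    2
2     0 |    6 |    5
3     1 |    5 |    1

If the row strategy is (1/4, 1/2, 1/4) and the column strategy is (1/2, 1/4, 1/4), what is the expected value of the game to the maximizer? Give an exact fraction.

Against (1/2, 1/4, 1/4), each row's expected payoff is 1: 11/2; 2: 11/4; 3: 2.
Taking the (1/4, 1/2, 1/4)-weighted average: (1/4)·(11/2) + (1/2)·(11/4) + (1/4)·(2) = 13/4.

13/4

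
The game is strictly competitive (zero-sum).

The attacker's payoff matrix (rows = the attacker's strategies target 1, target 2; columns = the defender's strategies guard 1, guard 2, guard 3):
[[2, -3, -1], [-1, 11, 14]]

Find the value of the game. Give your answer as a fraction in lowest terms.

19/17

Column guard 3 is strictly dominated by guard 2 for the defender (it gives the attacker more in every row).
The remaining 2×2 game on (target 1, target 2) × (guard 1, guard 2) has no saddle point. Let the attacker play target 1 with probability p; indifference gives 2p − (1−p) = −3p + 11(1−p), so p = 12/17.
Similarly the defender's optimal q on guard 1 is 14/17, and the value is 2·(14/17) + (-3)·(3/17) = 19/17.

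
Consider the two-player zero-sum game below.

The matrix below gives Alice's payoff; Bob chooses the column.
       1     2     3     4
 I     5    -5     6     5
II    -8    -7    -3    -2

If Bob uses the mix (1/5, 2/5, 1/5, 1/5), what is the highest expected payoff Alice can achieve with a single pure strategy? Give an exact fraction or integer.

I: (5)·(1/5) + (-5)·(2/5) + (6)·(1/5) + (5)·(1/5) = 6/5.
II: (-8)·(1/5) + (-7)·(2/5) + (-3)·(1/5) + (-2)·(1/5) = -27/5.
The best pure response is I with expected payoff 6/5.

6/5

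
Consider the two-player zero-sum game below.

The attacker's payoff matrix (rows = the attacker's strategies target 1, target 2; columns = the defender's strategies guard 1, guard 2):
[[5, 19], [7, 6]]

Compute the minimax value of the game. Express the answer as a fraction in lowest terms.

Row minima are 5 and 6, so the attacker's maximin is 6; column maxima are 7 and 19, so the defender's minimax is 7. These differ, so the equilibrium is in mixed strategies.
Let the attacker play target 1 with probability p. The defender is indifferent when 5p + 7(1−p) = 19p + 6(1−p), giving p = 1/15.
Let the defender play guard 1 with probability q. The attacker is indifferent when 5q + 19(1−q) = 7q + 6(1−q), giving q = 13/15.
The value is 5·(13/15) + (19)·(2/15) = 103/15.

103/15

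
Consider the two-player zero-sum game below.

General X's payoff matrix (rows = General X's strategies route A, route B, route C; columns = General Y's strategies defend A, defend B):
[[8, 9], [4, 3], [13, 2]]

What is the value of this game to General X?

Row route B is strictly dominated by row route A, so General X never plays it.
The remaining 2×2 game on (route A, route C) × (defend A, defend B) has no saddle point. Let General X play route A with probability p; indifference gives 8p + 13(1−p) = 9p + 2(1−p), so p = 11/12.
Similarly General Y's optimal q on defend A is 7/12, and the value is 8·(7/12) + (9)·(5/12) = 101/12.

101/12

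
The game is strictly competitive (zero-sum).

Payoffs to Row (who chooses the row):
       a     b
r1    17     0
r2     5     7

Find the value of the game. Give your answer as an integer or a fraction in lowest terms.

Row minima are 0 and 5, so Row's maximin is 5; column maxima are 17 and 7, so Column's minimax is 7. These differ, so the equilibrium is in mixed strategies.
Let Row play r1 with probability p. Column is indifferent when 17p + 5(1−p) = 7(1−p), giving p = 2/19.
Let Column play a with probability q. Row is indifferent when 17q = 5q + 7(1−q), giving q = 7/19.
The value is 17·(7/19) + (0)·(12/19) = 119/19.

119/19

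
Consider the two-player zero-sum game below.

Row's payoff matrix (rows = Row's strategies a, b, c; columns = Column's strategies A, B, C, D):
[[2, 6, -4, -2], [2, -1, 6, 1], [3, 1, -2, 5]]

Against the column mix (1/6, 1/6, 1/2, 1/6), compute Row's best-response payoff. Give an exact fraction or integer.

10/3

a: (2)·(1/6) + (6)·(1/6) + (-4)·(1/2) + (-2)·(1/6) = -1.
b: (2)·(1/6) + (-1)·(1/6) + (6)·(1/2) + (1)·(1/6) = 10/3.
c: (3)·(1/6) + (1)·(1/6) + (-2)·(1/2) + (5)·(1/6) = 1/2.
The best pure response is b with expected payoff 10/3.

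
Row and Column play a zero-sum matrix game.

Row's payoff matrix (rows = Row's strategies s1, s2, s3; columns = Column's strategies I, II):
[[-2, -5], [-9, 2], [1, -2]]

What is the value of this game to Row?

-8/7

Row s1 is strictly dominated by row s3, so Row never plays it.
The remaining 2×2 game on (s2, s3) × (I, II) has no saddle point. Let Row play s2 with probability p; indifference gives −9p + (1−p) = 2p − 2(1−p), so p = 3/14.
Similarly Column's optimal q on I is 2/7, and the value is -9·(2/7) + (2)·(5/7) = -8/7.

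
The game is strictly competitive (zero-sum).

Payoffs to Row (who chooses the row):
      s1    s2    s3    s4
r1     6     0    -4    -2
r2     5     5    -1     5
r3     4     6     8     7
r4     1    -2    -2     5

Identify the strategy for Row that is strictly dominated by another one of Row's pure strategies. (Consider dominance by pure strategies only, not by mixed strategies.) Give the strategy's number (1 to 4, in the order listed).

4

Compare r4 with r3: 4 > 1, 6 > -2, 8 > -2, 7 > 5.
So r3 strictly dominates r4 for Row; r4 is strictly dominated.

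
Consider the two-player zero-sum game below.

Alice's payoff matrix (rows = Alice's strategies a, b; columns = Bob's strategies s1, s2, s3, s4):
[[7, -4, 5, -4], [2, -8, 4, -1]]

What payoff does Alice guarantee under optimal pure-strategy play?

Row minima: -4, -8 → Alice's maximin is -4.
Column maxima: 7, -4, 5, -1 → Bob's minimax is -4.
They coincide at (a, s2), so the value is -4.

-4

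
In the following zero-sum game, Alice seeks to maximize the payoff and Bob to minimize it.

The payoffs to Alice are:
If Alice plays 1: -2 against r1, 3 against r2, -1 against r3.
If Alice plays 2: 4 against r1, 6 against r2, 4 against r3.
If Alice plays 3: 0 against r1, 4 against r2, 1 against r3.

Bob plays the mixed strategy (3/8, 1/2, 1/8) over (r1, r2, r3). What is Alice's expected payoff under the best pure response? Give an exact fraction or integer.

1: (-2)·(3/8) + (3)·(1/2) + (-1)·(1/8) = 5/8.
2: (4)·(3/8) + (6)·(1/2) + (4)·(1/8) = 5.
3: (0)·(3/8) + (4)·(1/2) + (1)·(1/8) = 17/8.
The best pure response is 2 with expected payoff 5.

5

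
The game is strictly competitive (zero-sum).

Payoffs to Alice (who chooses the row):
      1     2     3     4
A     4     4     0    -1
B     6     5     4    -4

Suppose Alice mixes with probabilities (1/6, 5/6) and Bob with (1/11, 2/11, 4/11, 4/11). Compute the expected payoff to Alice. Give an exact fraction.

Against (1/11, 2/11, 4/11, 4/11), each row's expected payoff is A: 8/11; B: 16/11.
Taking the (1/6, 5/6)-weighted average: (1/6)·(8/11) + (5/6)·(16/11) = 4/3.

4/3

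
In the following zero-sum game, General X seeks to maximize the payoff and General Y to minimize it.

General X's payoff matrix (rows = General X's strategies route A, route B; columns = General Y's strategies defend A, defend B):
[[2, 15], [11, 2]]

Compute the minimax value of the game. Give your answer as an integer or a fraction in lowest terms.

161/22

Row minima are 2 and 2, so General X's maximin is 2; column maxima are 11 and 15, so General Y's minimax is 11. These differ, so the equilibrium is in mixed strategies.
Let General X play route A with probability p. General Y is indifferent when 2p + 11(1−p) = 15p + 2(1−p), giving p = 9/22.
Let General Y play defend A with probability q. General X is indifferent when 2q + 15(1−q) = 11q + 2(1−q), giving q = 13/22.
The value is 2·(13/22) + (15)·(9/22) = 161/22.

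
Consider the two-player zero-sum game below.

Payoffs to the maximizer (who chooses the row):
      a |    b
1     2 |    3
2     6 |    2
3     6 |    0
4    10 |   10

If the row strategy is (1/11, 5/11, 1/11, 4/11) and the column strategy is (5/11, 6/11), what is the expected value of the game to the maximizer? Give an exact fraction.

708/121

Against (5/11, 6/11), each row's expected payoff is 1: 28/11; 2: 42/11; 3: 30/11; 4: 10.
Taking the (1/11, 5/11, 1/11, 4/11)-weighted average: (1/11)·(28/11) + (5/11)·(42/11) + (1/11)·(30/11) + (4/11)·(10) = 708/121.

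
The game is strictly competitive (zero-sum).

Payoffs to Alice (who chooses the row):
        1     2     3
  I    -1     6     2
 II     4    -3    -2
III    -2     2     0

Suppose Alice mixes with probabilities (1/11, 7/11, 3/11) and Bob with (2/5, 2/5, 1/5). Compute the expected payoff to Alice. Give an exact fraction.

12/55

Against (2/5, 2/5, 1/5), each row's expected payoff is I: 12/5; II: 0; III: 0.
Taking the (1/11, 7/11, 3/11)-weighted average: (1/11)·(12/5) + (7/11)·(0) + (3/11)·(0) = 12/55.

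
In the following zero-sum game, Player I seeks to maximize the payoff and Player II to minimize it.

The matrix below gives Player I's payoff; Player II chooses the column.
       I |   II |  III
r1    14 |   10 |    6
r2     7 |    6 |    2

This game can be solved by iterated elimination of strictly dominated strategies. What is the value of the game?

Column I is strictly dominated by II for Player II (10<14, 6<7); eliminate I.
Row r2 is strictly dominated by row r1 (10>6, 6>2); eliminate r2.
Column II is strictly dominated by III for Player II (6<10); eliminate II.
Only (r1, III) remains, with payoff 6.

6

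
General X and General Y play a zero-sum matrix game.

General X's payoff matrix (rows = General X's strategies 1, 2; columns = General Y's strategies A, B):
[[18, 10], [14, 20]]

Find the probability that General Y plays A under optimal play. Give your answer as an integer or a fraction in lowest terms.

5/7

Row minima are 10 and 14, so General X's maximin is 14; column maxima are 18 and 20, so General Y's minimax is 18. These differ, so the equilibrium is in mixed strategies.
Let General Y play A with probability q. General X is indifferent when 18q + 10(1−q) = 14q + 20(1−q), giving q = 5/7.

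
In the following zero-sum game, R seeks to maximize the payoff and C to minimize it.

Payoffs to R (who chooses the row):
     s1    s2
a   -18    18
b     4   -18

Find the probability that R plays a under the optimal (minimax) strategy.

11/29

Row minima are -18 and -18, so R's maximin is -18; column maxima are 4 and 18, so C's minimax is 4. These differ, so the equilibrium is in mixed strategies.
Let R play a with probability p. C is indifferent when −18p + 4(1−p) = 18p − 18(1−p), giving p = 11/29.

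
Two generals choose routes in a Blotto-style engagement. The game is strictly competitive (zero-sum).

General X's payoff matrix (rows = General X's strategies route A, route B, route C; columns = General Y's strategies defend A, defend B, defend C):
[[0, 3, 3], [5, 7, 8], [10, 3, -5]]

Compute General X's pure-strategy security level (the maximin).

5

The worst-case payoff for each row is route A: 0, route B: 5, route C: -5.
The best of these is 5.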